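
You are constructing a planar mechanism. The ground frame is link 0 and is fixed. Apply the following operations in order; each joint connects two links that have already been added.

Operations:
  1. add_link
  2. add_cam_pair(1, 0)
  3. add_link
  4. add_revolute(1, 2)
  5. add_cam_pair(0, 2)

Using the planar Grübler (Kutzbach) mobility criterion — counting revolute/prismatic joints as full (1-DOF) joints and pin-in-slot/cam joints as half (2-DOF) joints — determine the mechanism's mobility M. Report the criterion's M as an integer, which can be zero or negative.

ground; <1,0,0>
#1 <2,0,0>
C:1↔0 J2 <2,0,1>
#2 <3,0,1>
R:1↔2 J1 <3,1,1>
C:0↔2 J2 <3,1,2>
3×2 − 2×1 − 1×2 = 2

M = 2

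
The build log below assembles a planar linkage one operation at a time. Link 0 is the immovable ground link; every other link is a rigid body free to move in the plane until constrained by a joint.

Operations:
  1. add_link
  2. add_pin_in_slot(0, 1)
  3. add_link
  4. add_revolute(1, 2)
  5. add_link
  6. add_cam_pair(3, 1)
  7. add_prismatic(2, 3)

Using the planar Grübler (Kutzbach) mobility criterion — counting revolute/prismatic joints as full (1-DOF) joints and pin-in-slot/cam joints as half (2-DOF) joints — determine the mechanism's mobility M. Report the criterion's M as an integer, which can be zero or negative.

M = 3

ground; <1,0,0>
#1 <2,0,0>
PS:0↔1 J2 <2,0,1>
#2 <3,0,1>
R:1↔2 J1 <3,1,1>
#3 <4,1,1>
C:3↔1 J2 <4,1,2>
P:2↔3 J1 <4,2,2>
3×3 − 2×2 − 1×2 = 3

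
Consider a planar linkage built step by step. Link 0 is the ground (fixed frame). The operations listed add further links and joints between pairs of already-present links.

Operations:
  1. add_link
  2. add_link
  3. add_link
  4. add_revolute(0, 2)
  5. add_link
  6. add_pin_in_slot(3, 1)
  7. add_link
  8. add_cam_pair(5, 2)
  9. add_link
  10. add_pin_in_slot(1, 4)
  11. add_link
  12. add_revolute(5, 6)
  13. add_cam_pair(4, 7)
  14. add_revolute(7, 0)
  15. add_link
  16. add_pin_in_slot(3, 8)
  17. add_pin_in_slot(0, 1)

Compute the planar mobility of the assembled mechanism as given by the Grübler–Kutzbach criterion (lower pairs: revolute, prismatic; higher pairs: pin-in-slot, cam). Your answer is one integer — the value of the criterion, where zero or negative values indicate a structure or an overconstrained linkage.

M = 12

(L,J1,J2)=(1,0,0); link0 fixed
link1: (2,0,0)
link2: (3,0,0)
link3: (4,0,0)
R 0-2 [J1]: (4,1,0)
link4: (5,1,0)
PS 3-1 [J2]: (5,1,1)
link5: (6,1,1)
C 5-2 [J2]: (6,1,2)
link6: (7,1,2)
PS 1-4 [J2]: (7,1,3)
link7: (8,1,3)
R 5-6 [J1]: (8,2,3)
C 4-7 [J2]: (8,2,4)
R 7-0 [J1]: (8,3,4)
link8: (9,3,4)
PS 3-8 [J2]: (9,3,5)
PS 0-1 [J2]: (9,3,6)
Grübler: 3·8 − 2·3 − 6 = 12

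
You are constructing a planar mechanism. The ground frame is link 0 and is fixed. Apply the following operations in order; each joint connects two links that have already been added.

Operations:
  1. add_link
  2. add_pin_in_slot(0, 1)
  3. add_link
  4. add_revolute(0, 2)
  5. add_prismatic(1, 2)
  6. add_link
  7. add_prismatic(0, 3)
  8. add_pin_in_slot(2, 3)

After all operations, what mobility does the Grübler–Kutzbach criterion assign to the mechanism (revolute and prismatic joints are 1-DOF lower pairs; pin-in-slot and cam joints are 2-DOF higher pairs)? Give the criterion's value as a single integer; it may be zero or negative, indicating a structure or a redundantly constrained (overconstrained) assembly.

ground; <1,0,0>
#1 <2,0,0>
PS:0↔1 J2 <2,0,1>
#2 <3,0,1>
R:0↔2 J1 <3,1,1>
P:1↔2 J1 <3,2,1>
#3 <4,2,1>
P:0↔3 J1 <4,3,1>
PS:2↔3 J2 <4,3,2>
3×3 − 2×3 − 1×2 = 1

M = 1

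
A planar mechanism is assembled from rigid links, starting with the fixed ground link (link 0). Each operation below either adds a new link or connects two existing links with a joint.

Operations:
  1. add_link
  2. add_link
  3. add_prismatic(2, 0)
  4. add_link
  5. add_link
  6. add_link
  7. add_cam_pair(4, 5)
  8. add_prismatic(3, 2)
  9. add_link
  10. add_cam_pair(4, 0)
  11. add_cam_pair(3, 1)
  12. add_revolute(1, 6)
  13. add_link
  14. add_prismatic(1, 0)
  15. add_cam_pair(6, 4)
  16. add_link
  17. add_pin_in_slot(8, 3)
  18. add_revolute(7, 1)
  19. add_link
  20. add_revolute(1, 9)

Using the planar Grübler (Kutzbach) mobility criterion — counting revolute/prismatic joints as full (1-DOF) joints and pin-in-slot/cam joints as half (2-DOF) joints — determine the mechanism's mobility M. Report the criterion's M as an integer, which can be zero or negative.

L=1 J1=0 J2=0
add link → L=2 J1=0 J2=0
add link → L=3 J1=0 J2=0
P@2,0 dof=1 J1 → L=3 J1=1 J2=0
add link → L=4 J1=1 J2=0
add link → L=5 J1=1 J2=0
add link → L=6 J1=1 J2=0
C@4,5 dof=2 J2 → L=6 J1=1 J2=1
P@3,2 dof=1 J1 → L=6 J1=2 J2=1
add link → L=7 J1=2 J2=1
C@4,0 dof=2 J2 → L=7 J1=2 J2=2
C@3,1 dof=2 J2 → L=7 J1=2 J2=3
R@1,6 dof=1 J1 → L=7 J1=3 J2=3
add link → L=8 J1=3 J2=3
P@1,0 dof=1 J1 → L=8 J1=4 J2=3
C@6,4 dof=2 J2 → L=8 J1=4 J2=4
add link → L=9 J1=4 J2=4
PS@8,3 dof=2 J2 → L=9 J1=4 J2=5
R@7,1 dof=1 J1 → L=9 J1=5 J2=5
add link → L=10 J1=5 J2=5
R@1,9 dof=1 J1 → L=10 J1=6 J2=5
M=3(L−1)−2J1−J2=3·9−2·6−5=10

M = 10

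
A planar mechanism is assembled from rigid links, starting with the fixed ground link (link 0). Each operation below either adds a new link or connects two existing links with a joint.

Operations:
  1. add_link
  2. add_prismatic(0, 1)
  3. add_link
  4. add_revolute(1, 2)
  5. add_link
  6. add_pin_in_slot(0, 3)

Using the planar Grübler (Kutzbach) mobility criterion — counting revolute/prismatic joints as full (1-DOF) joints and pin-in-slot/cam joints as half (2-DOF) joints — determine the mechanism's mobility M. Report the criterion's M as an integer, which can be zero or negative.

M = 4

link 0 = ground. State L|J1|J2 = 1|0|0
+link1  2|0|0
P(0,1) f=1→J1  2|1|0
+link2  3|1|0
R(1,2) f=1→J1  3|2|0
+link3  4|2|0
PS(0,3) f=2→J2  4|2|1
M = 3(4−1)−2·2−1 = 9−4−1 = 4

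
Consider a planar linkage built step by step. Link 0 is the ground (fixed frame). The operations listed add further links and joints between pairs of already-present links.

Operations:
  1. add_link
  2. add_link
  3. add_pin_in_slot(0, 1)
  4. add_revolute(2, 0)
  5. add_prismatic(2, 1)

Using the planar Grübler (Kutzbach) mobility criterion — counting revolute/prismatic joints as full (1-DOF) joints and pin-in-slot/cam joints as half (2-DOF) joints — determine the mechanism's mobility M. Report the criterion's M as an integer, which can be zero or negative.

M = 1

link 0 = ground. State L|J1|J2 = 1|0|0
+link1  2|0|0
+link2  3|0|0
PS(0,1) f=2→J2  3|0|1
R(2,0) f=1→J1  3|1|1
P(2,1) f=1→J1  3|2|1
M = 3(3−1)−2·2−1 = 6−4−1 = 1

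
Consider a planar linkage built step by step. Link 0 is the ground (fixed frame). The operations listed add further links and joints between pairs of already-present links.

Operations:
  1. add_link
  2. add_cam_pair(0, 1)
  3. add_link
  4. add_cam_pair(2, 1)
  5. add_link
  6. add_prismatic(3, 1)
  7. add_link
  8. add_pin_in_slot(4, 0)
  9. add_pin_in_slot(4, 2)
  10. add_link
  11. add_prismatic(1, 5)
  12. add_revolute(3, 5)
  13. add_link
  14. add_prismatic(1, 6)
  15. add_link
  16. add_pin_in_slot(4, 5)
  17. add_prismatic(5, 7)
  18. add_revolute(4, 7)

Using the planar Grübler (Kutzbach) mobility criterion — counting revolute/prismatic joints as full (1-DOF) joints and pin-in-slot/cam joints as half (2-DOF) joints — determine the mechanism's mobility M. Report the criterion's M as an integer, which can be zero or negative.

ground; <1,0,0>
#1 <2,0,0>
C:0↔1 J2 <2,0,1>
#2 <3,0,1>
C:2↔1 J2 <3,0,2>
#3 <4,0,2>
P:3↔1 J1 <4,1,2>
#4 <5,1,2>
PS:4↔0 J2 <5,1,3>
PS:4↔2 J2 <5,1,4>
#5 <6,1,4>
P:1↔5 J1 <6,2,4>
R:3↔5 J1 <6,3,4>
#6 <7,3,4>
P:1↔6 J1 <7,4,4>
#7 <8,4,4>
PS:4↔5 J2 <8,4,5>
P:5↔7 J1 <8,5,5>
R:4↔7 J1 <8,6,5>
3×7 − 2×6 − 1×5 = 4

M = 4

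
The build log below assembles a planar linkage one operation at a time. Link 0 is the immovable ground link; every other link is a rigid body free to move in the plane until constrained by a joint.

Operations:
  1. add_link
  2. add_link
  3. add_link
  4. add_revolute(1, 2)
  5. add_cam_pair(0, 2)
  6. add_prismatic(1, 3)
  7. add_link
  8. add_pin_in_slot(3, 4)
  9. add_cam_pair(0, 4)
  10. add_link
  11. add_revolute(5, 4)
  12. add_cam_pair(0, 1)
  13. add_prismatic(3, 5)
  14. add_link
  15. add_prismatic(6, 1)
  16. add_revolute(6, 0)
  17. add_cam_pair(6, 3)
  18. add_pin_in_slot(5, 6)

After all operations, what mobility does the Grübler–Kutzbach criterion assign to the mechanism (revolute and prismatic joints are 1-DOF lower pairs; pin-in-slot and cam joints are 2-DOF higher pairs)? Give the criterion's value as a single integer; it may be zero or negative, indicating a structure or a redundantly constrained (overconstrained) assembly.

M = 0

ground; <1,0,0>
#1 <2,0,0>
#2 <3,0,0>
#3 <4,0,0>
R:1↔2 J1 <4,1,0>
C:0↔2 J2 <4,1,1>
P:1↔3 J1 <4,2,1>
#4 <5,2,1>
PS:3↔4 J2 <5,2,2>
C:0↔4 J2 <5,2,3>
#5 <6,2,3>
R:5↔4 J1 <6,3,3>
C:0↔1 J2 <6,3,4>
P:3↔5 J1 <6,4,4>
#6 <7,4,4>
P:6↔1 J1 <7,5,4>
R:6↔0 J1 <7,6,4>
C:6↔3 J2 <7,6,5>
PS:5↔6 J2 <7,6,6>
3×6 − 2×6 − 1×6 = 0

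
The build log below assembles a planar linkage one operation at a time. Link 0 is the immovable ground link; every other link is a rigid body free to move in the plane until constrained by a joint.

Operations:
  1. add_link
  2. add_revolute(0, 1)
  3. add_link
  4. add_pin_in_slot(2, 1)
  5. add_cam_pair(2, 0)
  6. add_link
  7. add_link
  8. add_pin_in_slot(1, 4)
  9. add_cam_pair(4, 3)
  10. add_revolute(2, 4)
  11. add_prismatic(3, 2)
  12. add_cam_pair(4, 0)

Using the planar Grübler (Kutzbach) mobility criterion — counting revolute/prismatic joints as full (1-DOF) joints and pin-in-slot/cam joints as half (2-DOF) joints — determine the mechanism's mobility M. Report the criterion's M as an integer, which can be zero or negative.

L=1 J1=0 J2=0
add link → L=2 J1=0 J2=0
R@0,1 dof=1 J1 → L=2 J1=1 J2=0
add link → L=3 J1=1 J2=0
PS@2,1 dof=2 J2 → L=3 J1=1 J2=1
C@2,0 dof=2 J2 → L=3 J1=1 J2=2
add link → L=4 J1=1 J2=2
add link → L=5 J1=1 J2=2
PS@1,4 dof=2 J2 → L=5 J1=1 J2=3
C@4,3 dof=2 J2 → L=5 J1=1 J2=4
R@2,4 dof=1 J1 → L=5 J1=2 J2=4
P@3,2 dof=1 J1 → L=5 J1=3 J2=4
C@4,0 dof=2 J2 → L=5 J1=3 J2=5
M=3(L−1)−2J1−J2=3·4−2·3−5=1

M = 1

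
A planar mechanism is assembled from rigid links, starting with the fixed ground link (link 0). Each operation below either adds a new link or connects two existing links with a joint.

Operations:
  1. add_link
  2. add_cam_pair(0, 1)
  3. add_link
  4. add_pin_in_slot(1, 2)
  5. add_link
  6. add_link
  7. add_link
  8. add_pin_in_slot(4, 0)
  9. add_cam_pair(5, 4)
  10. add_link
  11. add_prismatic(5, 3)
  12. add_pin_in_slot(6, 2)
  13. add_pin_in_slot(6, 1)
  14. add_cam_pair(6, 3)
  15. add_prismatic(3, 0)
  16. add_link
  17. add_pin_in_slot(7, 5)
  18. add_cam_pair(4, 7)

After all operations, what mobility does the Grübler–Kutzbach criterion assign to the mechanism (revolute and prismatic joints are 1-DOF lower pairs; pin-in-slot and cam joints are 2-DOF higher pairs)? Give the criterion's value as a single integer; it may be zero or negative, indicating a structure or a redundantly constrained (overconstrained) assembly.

M = 8

L=1 J1=0 J2=0
add link → L=2 J1=0 J2=0
C@0,1 dof=2 J2 → L=2 J1=0 J2=1
add link → L=3 J1=0 J2=1
PS@1,2 dof=2 J2 → L=3 J1=0 J2=2
add link → L=4 J1=0 J2=2
add link → L=5 J1=0 J2=2
add link → L=6 J1=0 J2=2
PS@4,0 dof=2 J2 → L=6 J1=0 J2=3
C@5,4 dof=2 J2 → L=6 J1=0 J2=4
add link → L=7 J1=0 J2=4
P@5,3 dof=1 J1 → L=7 J1=1 J2=4
PS@6,2 dof=2 J2 → L=7 J1=1 J2=5
PS@6,1 dof=2 J2 → L=7 J1=1 J2=6
C@6,3 dof=2 J2 → L=7 J1=1 J2=7
P@3,0 dof=1 J1 → L=7 J1=2 J2=7
add link → L=8 J1=2 J2=7
PS@7,5 dof=2 J2 → L=8 J1=2 J2=8
C@4,7 dof=2 J2 → L=8 J1=2 J2=9
M=3(L−1)−2J1−J2=3·7−2·2−9=8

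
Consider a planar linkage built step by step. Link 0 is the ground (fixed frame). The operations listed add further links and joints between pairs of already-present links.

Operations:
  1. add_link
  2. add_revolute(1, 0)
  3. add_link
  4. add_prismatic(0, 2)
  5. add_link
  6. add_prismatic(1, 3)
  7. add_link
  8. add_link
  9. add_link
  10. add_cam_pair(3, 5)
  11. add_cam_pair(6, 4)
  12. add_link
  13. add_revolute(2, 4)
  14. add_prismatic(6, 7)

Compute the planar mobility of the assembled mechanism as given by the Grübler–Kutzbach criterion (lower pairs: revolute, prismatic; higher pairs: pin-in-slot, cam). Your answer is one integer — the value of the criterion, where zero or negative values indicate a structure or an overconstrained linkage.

(L,J1,J2)=(1,0,0); link0 fixed
link1: (2,0,0)
R 1-0 [J1]: (2,1,0)
link2: (3,1,0)
P 0-2 [J1]: (3,2,0)
link3: (4,2,0)
P 1-3 [J1]: (4,3,0)
link4: (5,3,0)
link5: (6,3,0)
link6: (7,3,0)
C 3-5 [J2]: (7,3,1)
C 6-4 [J2]: (7,3,2)
link7: (8,3,2)
R 2-4 [J1]: (8,4,2)
P 6-7 [J1]: (8,5,2)
Grübler: 3·7 − 2·5 − 2 = 9

M = 9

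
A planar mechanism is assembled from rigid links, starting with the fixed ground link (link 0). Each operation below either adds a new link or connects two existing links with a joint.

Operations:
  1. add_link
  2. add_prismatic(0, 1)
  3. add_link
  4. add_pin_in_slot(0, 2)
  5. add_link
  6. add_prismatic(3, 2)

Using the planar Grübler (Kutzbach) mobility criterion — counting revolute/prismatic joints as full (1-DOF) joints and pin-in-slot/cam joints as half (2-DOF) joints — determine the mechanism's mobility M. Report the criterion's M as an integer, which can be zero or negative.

(L,J1,J2)=(1,0,0); link0 fixed
link1: (2,0,0)
P 0-1 [J1]: (2,1,0)
link2: (3,1,0)
PS 0-2 [J2]: (3,1,1)
link3: (4,1,1)
P 3-2 [J1]: (4,2,1)
Grübler: 3·3 − 2·2 − 1 = 4

M = 4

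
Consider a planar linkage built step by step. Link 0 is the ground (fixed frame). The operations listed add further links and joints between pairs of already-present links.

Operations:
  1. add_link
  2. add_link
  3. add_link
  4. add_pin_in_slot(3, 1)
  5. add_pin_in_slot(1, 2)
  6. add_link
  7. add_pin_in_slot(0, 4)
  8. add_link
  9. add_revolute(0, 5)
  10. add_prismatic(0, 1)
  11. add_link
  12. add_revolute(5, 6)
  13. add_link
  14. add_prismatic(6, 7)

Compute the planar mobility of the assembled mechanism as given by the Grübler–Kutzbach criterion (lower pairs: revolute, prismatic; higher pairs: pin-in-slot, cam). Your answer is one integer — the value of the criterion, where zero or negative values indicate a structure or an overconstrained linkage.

link 0 = ground. State L|J1|J2 = 1|0|0
+link1  2|0|0
+link2  3|0|0
+link3  4|0|0
PS(3,1) f=2→J2  4|0|1
PS(1,2) f=2→J2  4|0|2
+link4  5|0|2
PS(0,4) f=2→J2  5|0|3
+link5  6|0|3
R(0,5) f=1→J1  6|1|3
P(0,1) f=1→J1  6|2|3
+link6  7|2|3
R(5,6) f=1→J1  7|3|3
+link7  8|3|3
P(6,7) f=1→J1  8|4|3
M = 3(8−1)−2·4−3 = 21−8−3 = 10

M = 10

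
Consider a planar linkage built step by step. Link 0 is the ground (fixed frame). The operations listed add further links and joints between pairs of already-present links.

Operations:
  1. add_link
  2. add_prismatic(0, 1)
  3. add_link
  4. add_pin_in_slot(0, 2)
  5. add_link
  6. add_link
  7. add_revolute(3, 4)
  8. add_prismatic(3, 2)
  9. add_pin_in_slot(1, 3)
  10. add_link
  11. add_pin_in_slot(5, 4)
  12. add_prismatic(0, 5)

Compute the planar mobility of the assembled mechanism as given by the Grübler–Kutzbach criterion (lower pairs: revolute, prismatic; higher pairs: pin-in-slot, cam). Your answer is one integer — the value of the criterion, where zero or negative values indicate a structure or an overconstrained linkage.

M = 4

[1;0;0] (link 0 is ground)
L+ [2;0;0]
P(0,1)∈J1 [2;1;0]
L+ [3;1;0]
PS(0,2)∈J2 [3;1;1]
L+ [4;1;1]
L+ [5;1;1]
R(3,4)∈J1 [5;2;1]
P(3,2)∈J1 [5;3;1]
PS(1,3)∈J2 [5;3;2]
L+ [6;3;2]
PS(5,4)∈J2 [6;3;3]
P(0,5)∈J1 [6;4;3]
mobility = 15 − 8 − 3 = 4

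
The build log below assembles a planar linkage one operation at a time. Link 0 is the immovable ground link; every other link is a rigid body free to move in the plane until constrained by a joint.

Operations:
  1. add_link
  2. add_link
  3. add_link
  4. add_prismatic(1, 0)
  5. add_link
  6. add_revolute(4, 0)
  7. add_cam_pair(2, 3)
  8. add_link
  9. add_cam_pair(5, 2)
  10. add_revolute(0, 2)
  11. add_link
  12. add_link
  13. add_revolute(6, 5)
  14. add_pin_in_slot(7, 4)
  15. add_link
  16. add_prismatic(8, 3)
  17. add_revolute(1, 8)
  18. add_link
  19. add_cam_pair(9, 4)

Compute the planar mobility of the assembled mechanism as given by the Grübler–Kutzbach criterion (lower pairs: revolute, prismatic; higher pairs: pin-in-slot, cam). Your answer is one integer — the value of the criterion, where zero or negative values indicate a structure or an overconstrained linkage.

M = 11

link 0 = ground. State L|J1|J2 = 1|0|0
+link1  2|0|0
+link2  3|0|0
+link3  4|0|0
P(1,0) f=1→J1  4|1|0
+link4  5|1|0
R(4,0) f=1→J1  5|2|0
C(2,3) f=2→J2  5|2|1
+link5  6|2|1
C(5,2) f=2→J2  6|2|2
R(0,2) f=1→J1  6|3|2
+link6  7|3|2
+link7  8|3|2
R(6,5) f=1→J1  8|4|2
PS(7,4) f=2→J2  8|4|3
+link8  9|4|3
P(8,3) f=1→J1  9|5|3
R(1,8) f=1→J1  9|6|3
+link9  10|6|3
C(9,4) f=2→J2  10|6|4
M = 3(10−1)−2·6−4 = 27−12−4 = 11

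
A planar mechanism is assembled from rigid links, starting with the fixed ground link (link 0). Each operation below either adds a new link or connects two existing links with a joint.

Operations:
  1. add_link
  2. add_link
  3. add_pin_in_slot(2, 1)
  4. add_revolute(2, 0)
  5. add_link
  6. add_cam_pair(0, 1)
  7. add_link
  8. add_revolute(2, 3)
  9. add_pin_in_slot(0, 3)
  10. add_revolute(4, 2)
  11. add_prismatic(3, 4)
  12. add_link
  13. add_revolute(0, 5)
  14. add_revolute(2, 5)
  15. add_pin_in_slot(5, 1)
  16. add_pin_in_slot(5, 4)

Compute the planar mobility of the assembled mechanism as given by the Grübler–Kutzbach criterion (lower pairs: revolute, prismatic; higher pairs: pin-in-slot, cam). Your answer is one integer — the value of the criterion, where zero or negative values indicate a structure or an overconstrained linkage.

M = -2

link 0 = ground. State L|J1|J2 = 1|0|0
+link1  2|0|0
+link2  3|0|0
PS(2,1) f=2→J2  3|0|1
R(2,0) f=1→J1  3|1|1
+link3  4|1|1
C(0,1) f=2→J2  4|1|2
+link4  5|1|2
R(2,3) f=1→J1  5|2|2
PS(0,3) f=2→J2  5|2|3
R(4,2) f=1→J1  5|3|3
P(3,4) f=1→J1  5|4|3
+link5  6|4|3
R(0,5) f=1→J1  6|5|3
R(2,5) f=1→J1  6|6|3
PS(5,1) f=2→J2  6|6|4
PS(5,4) f=2→J2  6|6|5
M = 3(6−1)−2·6−5 = 15−12−5 = -2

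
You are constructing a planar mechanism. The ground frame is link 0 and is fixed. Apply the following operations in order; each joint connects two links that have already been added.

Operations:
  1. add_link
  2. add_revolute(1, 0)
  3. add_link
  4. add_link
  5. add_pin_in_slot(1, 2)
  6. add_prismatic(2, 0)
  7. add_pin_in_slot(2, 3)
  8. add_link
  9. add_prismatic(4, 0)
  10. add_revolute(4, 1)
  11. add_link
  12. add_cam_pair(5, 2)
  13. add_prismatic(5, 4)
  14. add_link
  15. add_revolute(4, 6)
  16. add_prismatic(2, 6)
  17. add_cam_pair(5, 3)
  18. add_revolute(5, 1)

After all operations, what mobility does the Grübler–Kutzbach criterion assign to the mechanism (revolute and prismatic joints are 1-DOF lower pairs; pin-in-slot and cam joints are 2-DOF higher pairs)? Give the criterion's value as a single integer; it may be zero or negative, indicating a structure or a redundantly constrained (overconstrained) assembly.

[1;0;0] (link 0 is ground)
L+ [2;0;0]
R(1,0)∈J1 [2;1;0]
L+ [3;1;0]
L+ [4;1;0]
PS(1,2)∈J2 [4;1;1]
P(2,0)∈J1 [4;2;1]
PS(2,3)∈J2 [4;2;2]
L+ [5;2;2]
P(4,0)∈J1 [5;3;2]
R(4,1)∈J1 [5;4;2]
L+ [6;4;2]
C(5,2)∈J2 [6;4;3]
P(5,4)∈J1 [6;5;3]
L+ [7;5;3]
R(4,6)∈J1 [7;6;3]
P(2,6)∈J1 [7;7;3]
C(5,3)∈J2 [7;7;4]
R(5,1)∈J1 [7;8;4]
mobility = 18 − 16 − 4 = -2

M = -2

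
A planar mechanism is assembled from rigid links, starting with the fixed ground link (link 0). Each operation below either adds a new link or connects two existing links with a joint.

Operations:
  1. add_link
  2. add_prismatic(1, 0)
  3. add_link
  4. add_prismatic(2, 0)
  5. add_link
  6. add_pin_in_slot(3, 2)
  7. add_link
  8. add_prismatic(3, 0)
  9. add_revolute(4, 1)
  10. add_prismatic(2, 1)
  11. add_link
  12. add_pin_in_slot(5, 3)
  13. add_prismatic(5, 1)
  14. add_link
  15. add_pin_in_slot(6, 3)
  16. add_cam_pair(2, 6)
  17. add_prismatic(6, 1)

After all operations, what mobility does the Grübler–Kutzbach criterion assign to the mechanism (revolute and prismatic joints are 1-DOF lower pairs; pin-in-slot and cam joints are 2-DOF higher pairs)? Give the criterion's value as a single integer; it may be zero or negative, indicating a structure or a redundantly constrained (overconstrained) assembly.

[1;0;0] (link 0 is ground)
L+ [2;0;0]
P(1,0)∈J1 [2;1;0]
L+ [3;1;0]
P(2,0)∈J1 [3;2;0]
L+ [4;2;0]
PS(3,2)∈J2 [4;2;1]
L+ [5;2;1]
P(3,0)∈J1 [5;3;1]
R(4,1)∈J1 [5;4;1]
P(2,1)∈J1 [5;5;1]
L+ [6;5;1]
PS(5,3)∈J2 [6;5;2]
P(5,1)∈J1 [6;6;2]
L+ [7;6;2]
PS(6,3)∈J2 [7;6;3]
C(2,6)∈J2 [7;6;4]
P(6,1)∈J1 [7;7;4]
mobility = 18 − 14 − 4 = 0

M = 0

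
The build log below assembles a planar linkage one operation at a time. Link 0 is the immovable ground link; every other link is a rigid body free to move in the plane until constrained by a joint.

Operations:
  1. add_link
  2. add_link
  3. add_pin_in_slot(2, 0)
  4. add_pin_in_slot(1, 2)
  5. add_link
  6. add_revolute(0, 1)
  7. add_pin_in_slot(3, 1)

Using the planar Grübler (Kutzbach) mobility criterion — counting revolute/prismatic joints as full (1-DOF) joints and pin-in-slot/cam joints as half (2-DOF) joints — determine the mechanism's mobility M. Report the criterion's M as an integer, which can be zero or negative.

(L,J1,J2)=(1,0,0); link0 fixed
link1: (2,0,0)
link2: (3,0,0)
PS 2-0 [J2]: (3,0,1)
PS 1-2 [J2]: (3,0,2)
link3: (4,0,2)
R 0-1 [J1]: (4,1,2)
PS 3-1 [J2]: (4,1,3)
Grübler: 3·3 − 2·1 − 3 = 4

M = 4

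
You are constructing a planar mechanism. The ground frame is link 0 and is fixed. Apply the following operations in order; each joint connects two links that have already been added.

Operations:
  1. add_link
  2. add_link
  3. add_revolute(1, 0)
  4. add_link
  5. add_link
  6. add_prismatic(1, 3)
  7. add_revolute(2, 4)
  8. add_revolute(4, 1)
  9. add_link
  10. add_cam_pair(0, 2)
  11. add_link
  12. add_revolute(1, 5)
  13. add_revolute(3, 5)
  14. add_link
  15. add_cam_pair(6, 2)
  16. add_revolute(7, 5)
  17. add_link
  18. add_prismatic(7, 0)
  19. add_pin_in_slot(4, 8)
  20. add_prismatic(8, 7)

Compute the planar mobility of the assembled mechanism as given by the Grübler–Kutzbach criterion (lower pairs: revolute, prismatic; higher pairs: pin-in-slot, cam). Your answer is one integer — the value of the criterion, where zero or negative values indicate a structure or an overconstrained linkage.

M = 3

link 0 = ground. State L|J1|J2 = 1|0|0
+link1  2|0|0
+link2  3|0|0
R(1,0) f=1→J1  3|1|0
+link3  4|1|0
+link4  5|1|0
P(1,3) f=1→J1  5|2|0
R(2,4) f=1→J1  5|3|0
R(4,1) f=1→J1  5|4|0
+link5  6|4|0
C(0,2) f=2→J2  6|4|1
+link6  7|4|1
R(1,5) f=1→J1  7|5|1
R(3,5) f=1→J1  7|6|1
+link7  8|6|1
C(6,2) f=2→J2  8|6|2
R(7,5) f=1→J1  8|7|2
+link8  9|7|2
P(7,0) f=1→J1  9|8|2
PS(4,8) f=2→J2  9|8|3
P(8,7) f=1→J1  9|9|3
M = 3(9−1)−2·9−3 = 24−18−3 = 3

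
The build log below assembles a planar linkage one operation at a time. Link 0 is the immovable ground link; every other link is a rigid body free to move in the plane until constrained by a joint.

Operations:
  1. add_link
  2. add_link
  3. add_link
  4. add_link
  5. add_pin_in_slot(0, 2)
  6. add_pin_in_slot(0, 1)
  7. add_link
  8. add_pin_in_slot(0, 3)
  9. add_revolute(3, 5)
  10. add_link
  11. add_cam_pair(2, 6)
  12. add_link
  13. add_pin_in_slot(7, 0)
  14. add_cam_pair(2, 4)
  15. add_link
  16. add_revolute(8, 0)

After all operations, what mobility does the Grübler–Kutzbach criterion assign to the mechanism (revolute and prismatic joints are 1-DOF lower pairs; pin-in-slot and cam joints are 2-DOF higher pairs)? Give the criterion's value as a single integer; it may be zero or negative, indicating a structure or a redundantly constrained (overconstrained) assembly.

M = 14

(L,J1,J2)=(1,0,0); link0 fixed
link1: (2,0,0)
link2: (3,0,0)
link3: (4,0,0)
link4: (5,0,0)
PS 0-2 [J2]: (5,0,1)
PS 0-1 [J2]: (5,0,2)
link5: (6,0,2)
PS 0-3 [J2]: (6,0,3)
R 3-5 [J1]: (6,1,3)
link6: (7,1,3)
C 2-6 [J2]: (7,1,4)
link7: (8,1,4)
PS 7-0 [J2]: (8,1,5)
C 2-4 [J2]: (8,1,6)
link8: (9,1,6)
R 8-0 [J1]: (9,2,6)
Grübler: 3·8 − 2·2 − 6 = 14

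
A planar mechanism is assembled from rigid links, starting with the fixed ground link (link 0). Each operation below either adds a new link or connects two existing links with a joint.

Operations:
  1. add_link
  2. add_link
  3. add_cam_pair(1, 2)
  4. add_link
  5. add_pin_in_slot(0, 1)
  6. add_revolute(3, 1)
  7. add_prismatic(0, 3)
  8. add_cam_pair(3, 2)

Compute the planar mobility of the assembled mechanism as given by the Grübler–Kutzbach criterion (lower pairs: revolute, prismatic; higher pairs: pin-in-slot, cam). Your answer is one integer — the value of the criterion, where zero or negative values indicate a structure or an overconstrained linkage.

[1;0;0] (link 0 is ground)
L+ [2;0;0]
L+ [3;0;0]
C(1,2)∈J2 [3;0;1]
L+ [4;0;1]
PS(0,1)∈J2 [4;0;2]
R(3,1)∈J1 [4;1;2]
P(0,3)∈J1 [4;2;2]
C(3,2)∈J2 [4;2;3]
mobility = 9 − 4 − 3 = 2

M = 2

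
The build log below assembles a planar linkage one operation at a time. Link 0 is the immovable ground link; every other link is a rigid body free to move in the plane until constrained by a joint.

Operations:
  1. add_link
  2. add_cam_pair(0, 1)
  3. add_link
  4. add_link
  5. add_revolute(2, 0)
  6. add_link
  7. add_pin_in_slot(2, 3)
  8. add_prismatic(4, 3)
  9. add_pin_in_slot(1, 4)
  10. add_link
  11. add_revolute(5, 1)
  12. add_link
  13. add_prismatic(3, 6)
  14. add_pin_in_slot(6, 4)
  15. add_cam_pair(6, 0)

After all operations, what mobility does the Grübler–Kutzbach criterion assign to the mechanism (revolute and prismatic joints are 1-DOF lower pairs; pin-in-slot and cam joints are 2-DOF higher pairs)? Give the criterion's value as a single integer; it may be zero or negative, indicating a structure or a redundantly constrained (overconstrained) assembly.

M = 5

(L,J1,J2)=(1,0,0); link0 fixed
link1: (2,0,0)
C 0-1 [J2]: (2,0,1)
link2: (3,0,1)
link3: (4,0,1)
R 2-0 [J1]: (4,1,1)
link4: (5,1,1)
PS 2-3 [J2]: (5,1,2)
P 4-3 [J1]: (5,2,2)
PS 1-4 [J2]: (5,2,3)
link5: (6,2,3)
R 5-1 [J1]: (6,3,3)
link6: (7,3,3)
P 3-6 [J1]: (7,4,3)
PS 6-4 [J2]: (7,4,4)
C 6-0 [J2]: (7,4,5)
Grübler: 3·6 − 2·4 − 5 = 5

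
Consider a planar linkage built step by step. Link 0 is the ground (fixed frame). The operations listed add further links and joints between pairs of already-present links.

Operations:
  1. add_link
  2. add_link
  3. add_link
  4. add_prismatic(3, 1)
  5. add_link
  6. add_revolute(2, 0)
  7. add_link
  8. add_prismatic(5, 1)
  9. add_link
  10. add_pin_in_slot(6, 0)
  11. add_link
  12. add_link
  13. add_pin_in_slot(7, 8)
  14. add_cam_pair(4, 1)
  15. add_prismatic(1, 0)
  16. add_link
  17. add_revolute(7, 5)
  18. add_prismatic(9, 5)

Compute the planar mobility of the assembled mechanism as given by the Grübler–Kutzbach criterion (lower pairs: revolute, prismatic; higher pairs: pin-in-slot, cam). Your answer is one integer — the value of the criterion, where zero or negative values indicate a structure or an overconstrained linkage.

M = 12

L=1 J1=0 J2=0
add link → L=2 J1=0 J2=0
add link → L=3 J1=0 J2=0
add link → L=4 J1=0 J2=0
P@3,1 dof=1 J1 → L=4 J1=1 J2=0
add link → L=5 J1=1 J2=0
R@2,0 dof=1 J1 → L=5 J1=2 J2=0
add link → L=6 J1=2 J2=0
P@5,1 dof=1 J1 → L=6 J1=3 J2=0
add link → L=7 J1=3 J2=0
PS@6,0 dof=2 J2 → L=7 J1=3 J2=1
add link → L=8 J1=3 J2=1
add link → L=9 J1=3 J2=1
PS@7,8 dof=2 J2 → L=9 J1=3 J2=2
C@4,1 dof=2 J2 → L=9 J1=3 J2=3
P@1,0 dof=1 J1 → L=9 J1=4 J2=3
add link → L=10 J1=4 J2=3
R@7,5 dof=1 J1 → L=10 J1=5 J2=3
P@9,5 dof=1 J1 → L=10 J1=6 J2=3
M=3(L−1)−2J1−J2=3·9−2·6−3=12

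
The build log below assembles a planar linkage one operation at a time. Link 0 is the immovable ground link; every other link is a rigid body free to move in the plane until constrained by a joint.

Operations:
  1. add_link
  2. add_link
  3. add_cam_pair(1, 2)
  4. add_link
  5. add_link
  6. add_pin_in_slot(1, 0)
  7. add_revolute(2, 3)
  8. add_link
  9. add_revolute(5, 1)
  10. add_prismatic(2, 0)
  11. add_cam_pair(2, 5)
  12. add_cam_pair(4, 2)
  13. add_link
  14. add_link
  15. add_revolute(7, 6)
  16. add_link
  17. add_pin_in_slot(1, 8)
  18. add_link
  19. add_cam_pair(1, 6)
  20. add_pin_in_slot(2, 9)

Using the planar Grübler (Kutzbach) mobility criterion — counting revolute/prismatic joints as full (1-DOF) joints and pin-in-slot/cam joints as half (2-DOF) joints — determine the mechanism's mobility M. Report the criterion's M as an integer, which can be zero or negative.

M = 12

L=1 J1=0 J2=0
add link → L=2 J1=0 J2=0
add link → L=3 J1=0 J2=0
C@1,2 dof=2 J2 → L=3 J1=0 J2=1
add link → L=4 J1=0 J2=1
add link → L=5 J1=0 J2=1
PS@1,0 dof=2 J2 → L=5 J1=0 J2=2
R@2,3 dof=1 J1 → L=5 J1=1 J2=2
add link → L=6 J1=1 J2=2
R@5,1 dof=1 J1 → L=6 J1=2 J2=2
P@2,0 dof=1 J1 → L=6 J1=3 J2=2
C@2,5 dof=2 J2 → L=6 J1=3 J2=3
C@4,2 dof=2 J2 → L=6 J1=3 J2=4
add link → L=7 J1=3 J2=4
add link → L=8 J1=3 J2=4
R@7,6 dof=1 J1 → L=8 J1=4 J2=4
add link → L=9 J1=4 J2=4
PS@1,8 dof=2 J2 → L=9 J1=4 J2=5
add link → L=10 J1=4 J2=5
C@1,6 dof=2 J2 → L=10 J1=4 J2=6
PS@2,9 dof=2 J2 → L=10 J1=4 J2=7
M=3(L−1)−2J1−J2=3·9−2·4−7=12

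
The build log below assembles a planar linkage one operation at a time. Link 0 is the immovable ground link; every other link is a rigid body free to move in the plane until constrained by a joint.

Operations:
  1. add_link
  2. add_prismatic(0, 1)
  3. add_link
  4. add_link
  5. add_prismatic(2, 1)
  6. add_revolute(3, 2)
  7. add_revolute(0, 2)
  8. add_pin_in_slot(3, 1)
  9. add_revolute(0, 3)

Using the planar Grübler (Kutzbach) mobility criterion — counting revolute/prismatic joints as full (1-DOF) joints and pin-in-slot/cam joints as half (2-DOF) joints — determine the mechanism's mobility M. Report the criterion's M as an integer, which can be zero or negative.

(L,J1,J2)=(1,0,0); link0 fixed
link1: (2,0,0)
P 0-1 [J1]: (2,1,0)
link2: (3,1,0)
link3: (4,1,0)
P 2-1 [J1]: (4,2,0)
R 3-2 [J1]: (4,3,0)
R 0-2 [J1]: (4,4,0)
PS 3-1 [J2]: (4,4,1)
R 0-3 [J1]: (4,5,1)
Grübler: 3·3 − 2·5 − 1 = -2

M = -2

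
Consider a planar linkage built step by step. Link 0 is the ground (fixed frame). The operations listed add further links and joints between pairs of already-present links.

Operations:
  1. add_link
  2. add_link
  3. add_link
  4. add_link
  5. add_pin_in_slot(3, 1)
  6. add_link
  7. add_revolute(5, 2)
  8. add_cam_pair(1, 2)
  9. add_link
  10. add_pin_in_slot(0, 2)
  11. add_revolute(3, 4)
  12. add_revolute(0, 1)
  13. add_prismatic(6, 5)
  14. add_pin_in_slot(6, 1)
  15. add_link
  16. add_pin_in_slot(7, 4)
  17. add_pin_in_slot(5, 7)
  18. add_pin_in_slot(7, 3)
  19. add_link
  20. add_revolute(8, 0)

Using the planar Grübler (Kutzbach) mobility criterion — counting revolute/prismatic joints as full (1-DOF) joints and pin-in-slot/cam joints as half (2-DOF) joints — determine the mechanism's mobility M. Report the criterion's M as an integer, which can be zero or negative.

M = 7

link 0 = ground. State L|J1|J2 = 1|0|0
+link1  2|0|0
+link2  3|0|0
+link3  4|0|0
+link4  5|0|0
PS(3,1) f=2→J2  5|0|1
+link5  6|0|1
R(5,2) f=1→J1  6|1|1
C(1,2) f=2→J2  6|1|2
+link6  7|1|2
PS(0,2) f=2→J2  7|1|3
R(3,4) f=1→J1  7|2|3
R(0,1) f=1→J1  7|3|3
P(6,5) f=1→J1  7|4|3
PS(6,1) f=2→J2  7|4|4
+link7  8|4|4
PS(7,4) f=2→J2  8|4|5
PS(5,7) f=2→J2  8|4|6
PS(7,3) f=2→J2  8|4|7
+link8  9|4|7
R(8,0) f=1→J1  9|5|7
M = 3(9−1)−2·5−7 = 24−10−7 = 7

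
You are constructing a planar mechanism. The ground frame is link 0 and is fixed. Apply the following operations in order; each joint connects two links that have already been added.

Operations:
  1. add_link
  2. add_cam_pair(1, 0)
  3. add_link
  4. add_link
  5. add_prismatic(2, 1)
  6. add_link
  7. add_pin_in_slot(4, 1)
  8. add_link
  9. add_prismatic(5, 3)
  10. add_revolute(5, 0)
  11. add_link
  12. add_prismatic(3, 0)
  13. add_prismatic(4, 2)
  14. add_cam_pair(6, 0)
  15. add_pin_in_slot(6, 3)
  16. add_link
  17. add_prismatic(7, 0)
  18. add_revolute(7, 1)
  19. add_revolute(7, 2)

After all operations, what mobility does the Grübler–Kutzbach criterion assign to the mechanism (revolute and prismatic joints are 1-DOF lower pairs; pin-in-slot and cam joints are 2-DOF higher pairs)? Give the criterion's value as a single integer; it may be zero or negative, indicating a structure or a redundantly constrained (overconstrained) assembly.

ground; <1,0,0>
#1 <2,0,0>
C:1↔0 J2 <2,0,1>
#2 <3,0,1>
#3 <4,0,1>
P:2↔1 J1 <4,1,1>
#4 <5,1,1>
PS:4↔1 J2 <5,1,2>
#5 <6,1,2>
P:5↔3 J1 <6,2,2>
R:5↔0 J1 <6,3,2>
#6 <7,3,2>
P:3↔0 J1 <7,4,2>
P:4↔2 J1 <7,5,2>
C:6↔0 J2 <7,5,3>
PS:6↔3 J2 <7,5,4>
#7 <8,5,4>
P:7↔0 J1 <8,6,4>
R:7↔1 J1 <8,7,4>
R:7↔2 J1 <8,8,4>
3×7 − 2×8 − 1×4 = 1

M = 1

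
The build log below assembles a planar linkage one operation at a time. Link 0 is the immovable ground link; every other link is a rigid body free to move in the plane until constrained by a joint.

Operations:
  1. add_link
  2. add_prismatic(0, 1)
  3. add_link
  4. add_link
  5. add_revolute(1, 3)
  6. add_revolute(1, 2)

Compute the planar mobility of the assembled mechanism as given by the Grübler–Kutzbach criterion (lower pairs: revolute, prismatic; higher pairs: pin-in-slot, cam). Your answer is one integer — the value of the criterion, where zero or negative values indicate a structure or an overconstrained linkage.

[1;0;0] (link 0 is ground)
L+ [2;0;0]
P(0,1)∈J1 [2;1;0]
L+ [3;1;0]
L+ [4;1;0]
R(1,3)∈J1 [4;2;0]
R(1,2)∈J1 [4;3;0]
mobility = 9 − 6 − 0 = 3

M = 3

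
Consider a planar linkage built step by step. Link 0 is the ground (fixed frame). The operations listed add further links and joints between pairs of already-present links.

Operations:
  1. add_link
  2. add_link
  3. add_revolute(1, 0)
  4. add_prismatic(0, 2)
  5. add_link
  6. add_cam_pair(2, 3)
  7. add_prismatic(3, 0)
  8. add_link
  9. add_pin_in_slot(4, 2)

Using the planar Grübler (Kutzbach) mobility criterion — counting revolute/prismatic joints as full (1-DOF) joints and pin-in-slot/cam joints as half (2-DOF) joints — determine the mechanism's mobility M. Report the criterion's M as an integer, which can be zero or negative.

M = 4

L=1 J1=0 J2=0
add link → L=2 J1=0 J2=0
add link → L=3 J1=0 J2=0
R@1,0 dof=1 J1 → L=3 J1=1 J2=0
P@0,2 dof=1 J1 → L=3 J1=2 J2=0
add link → L=4 J1=2 J2=0
C@2,3 dof=2 J2 → L=4 J1=2 J2=1
P@3,0 dof=1 J1 → L=4 J1=3 J2=1
add link → L=5 J1=3 J2=1
PS@4,2 dof=2 J2 → L=5 J1=3 J2=2
M=3(L−1)−2J1−J2=3·4−2·3−2=4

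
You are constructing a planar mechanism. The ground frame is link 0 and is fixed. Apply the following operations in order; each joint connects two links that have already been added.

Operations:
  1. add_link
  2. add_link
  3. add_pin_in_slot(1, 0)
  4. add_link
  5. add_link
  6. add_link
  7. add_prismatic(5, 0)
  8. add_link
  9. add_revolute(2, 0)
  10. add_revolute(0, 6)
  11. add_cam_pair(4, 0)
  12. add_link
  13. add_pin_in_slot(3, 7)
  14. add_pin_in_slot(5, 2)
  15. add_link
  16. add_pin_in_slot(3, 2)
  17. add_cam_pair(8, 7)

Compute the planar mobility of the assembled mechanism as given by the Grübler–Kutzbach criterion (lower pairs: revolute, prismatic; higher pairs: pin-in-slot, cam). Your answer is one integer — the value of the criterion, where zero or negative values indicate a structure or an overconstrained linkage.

ground; <1,0,0>
#1 <2,0,0>
#2 <3,0,0>
PS:1↔0 J2 <3,0,1>
#3 <4,0,1>
#4 <5,0,1>
#5 <6,0,1>
P:5↔0 J1 <6,1,1>
#6 <7,1,1>
R:2↔0 J1 <7,2,1>
R:0↔6 J1 <7,3,1>
C:4↔0 J2 <7,3,2>
#7 <8,3,2>
PS:3↔7 J2 <8,3,3>
PS:5↔2 J2 <8,3,4>
#8 <9,3,4>
PS:3↔2 J2 <9,3,5>
C:8↔7 J2 <9,3,6>
3×8 − 2×3 − 1×6 = 12

M = 12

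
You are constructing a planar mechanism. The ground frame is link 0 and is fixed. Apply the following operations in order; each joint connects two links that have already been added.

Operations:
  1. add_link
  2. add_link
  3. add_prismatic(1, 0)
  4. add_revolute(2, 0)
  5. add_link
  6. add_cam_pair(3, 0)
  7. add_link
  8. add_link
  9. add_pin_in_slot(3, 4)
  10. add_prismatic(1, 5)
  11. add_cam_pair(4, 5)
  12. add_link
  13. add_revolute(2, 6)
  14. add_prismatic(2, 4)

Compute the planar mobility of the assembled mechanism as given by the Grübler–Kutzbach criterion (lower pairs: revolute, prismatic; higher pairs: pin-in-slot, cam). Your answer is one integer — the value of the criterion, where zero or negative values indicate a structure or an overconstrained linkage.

[1;0;0] (link 0 is ground)
L+ [2;0;0]
L+ [3;0;0]
P(1,0)∈J1 [3;1;0]
R(2,0)∈J1 [3;2;0]
L+ [4;2;0]
C(3,0)∈J2 [4;2;1]
L+ [5;2;1]
L+ [6;2;1]
PS(3,4)∈J2 [6;2;2]
P(1,5)∈J1 [6;3;2]
C(4,5)∈J2 [6;3;3]
L+ [7;3;3]
R(2,6)∈J1 [7;4;3]
P(2,4)∈J1 [7;5;3]
mobility = 18 − 10 − 3 = 5

M = 5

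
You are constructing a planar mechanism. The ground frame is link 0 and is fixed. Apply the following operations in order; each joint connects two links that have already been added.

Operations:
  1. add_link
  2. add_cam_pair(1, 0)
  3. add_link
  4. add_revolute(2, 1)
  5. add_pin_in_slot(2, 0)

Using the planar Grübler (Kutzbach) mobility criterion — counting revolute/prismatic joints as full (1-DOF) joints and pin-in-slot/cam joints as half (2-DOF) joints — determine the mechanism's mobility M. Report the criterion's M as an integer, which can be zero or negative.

M = 2

ground; <1,0,0>
#1 <2,0,0>
C:1↔0 J2 <2,0,1>
#2 <3,0,1>
R:2↔1 J1 <3,1,1>
PS:2↔0 J2 <3,1,2>
3×2 − 2×1 − 1×2 = 2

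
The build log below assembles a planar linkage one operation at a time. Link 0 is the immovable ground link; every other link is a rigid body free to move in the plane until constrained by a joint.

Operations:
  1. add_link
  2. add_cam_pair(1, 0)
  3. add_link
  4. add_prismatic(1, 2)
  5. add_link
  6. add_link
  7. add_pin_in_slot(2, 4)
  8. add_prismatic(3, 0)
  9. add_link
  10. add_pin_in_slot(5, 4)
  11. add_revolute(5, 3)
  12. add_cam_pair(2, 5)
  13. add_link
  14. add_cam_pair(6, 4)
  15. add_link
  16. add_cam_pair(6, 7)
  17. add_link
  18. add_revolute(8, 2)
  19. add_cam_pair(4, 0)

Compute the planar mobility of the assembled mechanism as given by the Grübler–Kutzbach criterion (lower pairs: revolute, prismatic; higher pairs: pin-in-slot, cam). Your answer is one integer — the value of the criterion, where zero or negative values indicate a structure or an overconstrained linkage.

M = 9

(L,J1,J2)=(1,0,0); link0 fixed
link1: (2,0,0)
C 1-0 [J2]: (2,0,1)
link2: (3,0,1)
P 1-2 [J1]: (3,1,1)
link3: (4,1,1)
link4: (5,1,1)
PS 2-4 [J2]: (5,1,2)
P 3-0 [J1]: (5,2,2)
link5: (6,2,2)
PS 5-4 [J2]: (6,2,3)
R 5-3 [J1]: (6,3,3)
C 2-5 [J2]: (6,3,4)
link6: (7,3,4)
C 6-4 [J2]: (7,3,5)
link7: (8,3,5)
C 6-7 [J2]: (8,3,6)
link8: (9,3,6)
R 8-2 [J1]: (9,4,6)
C 4-0 [J2]: (9,4,7)
Grübler: 3·8 − 2·4 − 7 = 9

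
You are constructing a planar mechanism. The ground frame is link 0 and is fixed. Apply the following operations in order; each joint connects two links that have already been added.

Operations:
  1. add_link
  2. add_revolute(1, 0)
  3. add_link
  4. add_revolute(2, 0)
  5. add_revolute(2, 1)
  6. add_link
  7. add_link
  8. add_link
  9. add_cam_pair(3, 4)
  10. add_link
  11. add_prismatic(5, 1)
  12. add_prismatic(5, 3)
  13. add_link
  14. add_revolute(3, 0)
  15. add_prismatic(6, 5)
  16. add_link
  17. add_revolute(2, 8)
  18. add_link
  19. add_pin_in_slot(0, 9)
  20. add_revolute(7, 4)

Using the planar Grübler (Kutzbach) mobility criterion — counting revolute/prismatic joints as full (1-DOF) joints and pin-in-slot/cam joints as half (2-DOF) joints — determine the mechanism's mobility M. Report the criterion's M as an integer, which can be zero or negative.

ground; <1,0,0>
#1 <2,0,0>
R:1↔0 J1 <2,1,0>
#2 <3,1,0>
R:2↔0 J1 <3,2,0>
R:2↔1 J1 <3,3,0>
#3 <4,3,0>
#4 <5,3,0>
#5 <6,3,0>
C:3↔4 J2 <6,3,1>
#6 <7,3,1>
P:5↔1 J1 <7,4,1>
P:5↔3 J1 <7,5,1>
#7 <8,5,1>
R:3↔0 J1 <8,6,1>
P:6↔5 J1 <8,7,1>
#8 <9,7,1>
R:2↔8 J1 <9,8,1>
#9 <10,8,1>
PS:0↔9 J2 <10,8,2>
R:7↔4 J1 <10,9,2>
3×9 − 2×9 − 1×2 = 7

M = 7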